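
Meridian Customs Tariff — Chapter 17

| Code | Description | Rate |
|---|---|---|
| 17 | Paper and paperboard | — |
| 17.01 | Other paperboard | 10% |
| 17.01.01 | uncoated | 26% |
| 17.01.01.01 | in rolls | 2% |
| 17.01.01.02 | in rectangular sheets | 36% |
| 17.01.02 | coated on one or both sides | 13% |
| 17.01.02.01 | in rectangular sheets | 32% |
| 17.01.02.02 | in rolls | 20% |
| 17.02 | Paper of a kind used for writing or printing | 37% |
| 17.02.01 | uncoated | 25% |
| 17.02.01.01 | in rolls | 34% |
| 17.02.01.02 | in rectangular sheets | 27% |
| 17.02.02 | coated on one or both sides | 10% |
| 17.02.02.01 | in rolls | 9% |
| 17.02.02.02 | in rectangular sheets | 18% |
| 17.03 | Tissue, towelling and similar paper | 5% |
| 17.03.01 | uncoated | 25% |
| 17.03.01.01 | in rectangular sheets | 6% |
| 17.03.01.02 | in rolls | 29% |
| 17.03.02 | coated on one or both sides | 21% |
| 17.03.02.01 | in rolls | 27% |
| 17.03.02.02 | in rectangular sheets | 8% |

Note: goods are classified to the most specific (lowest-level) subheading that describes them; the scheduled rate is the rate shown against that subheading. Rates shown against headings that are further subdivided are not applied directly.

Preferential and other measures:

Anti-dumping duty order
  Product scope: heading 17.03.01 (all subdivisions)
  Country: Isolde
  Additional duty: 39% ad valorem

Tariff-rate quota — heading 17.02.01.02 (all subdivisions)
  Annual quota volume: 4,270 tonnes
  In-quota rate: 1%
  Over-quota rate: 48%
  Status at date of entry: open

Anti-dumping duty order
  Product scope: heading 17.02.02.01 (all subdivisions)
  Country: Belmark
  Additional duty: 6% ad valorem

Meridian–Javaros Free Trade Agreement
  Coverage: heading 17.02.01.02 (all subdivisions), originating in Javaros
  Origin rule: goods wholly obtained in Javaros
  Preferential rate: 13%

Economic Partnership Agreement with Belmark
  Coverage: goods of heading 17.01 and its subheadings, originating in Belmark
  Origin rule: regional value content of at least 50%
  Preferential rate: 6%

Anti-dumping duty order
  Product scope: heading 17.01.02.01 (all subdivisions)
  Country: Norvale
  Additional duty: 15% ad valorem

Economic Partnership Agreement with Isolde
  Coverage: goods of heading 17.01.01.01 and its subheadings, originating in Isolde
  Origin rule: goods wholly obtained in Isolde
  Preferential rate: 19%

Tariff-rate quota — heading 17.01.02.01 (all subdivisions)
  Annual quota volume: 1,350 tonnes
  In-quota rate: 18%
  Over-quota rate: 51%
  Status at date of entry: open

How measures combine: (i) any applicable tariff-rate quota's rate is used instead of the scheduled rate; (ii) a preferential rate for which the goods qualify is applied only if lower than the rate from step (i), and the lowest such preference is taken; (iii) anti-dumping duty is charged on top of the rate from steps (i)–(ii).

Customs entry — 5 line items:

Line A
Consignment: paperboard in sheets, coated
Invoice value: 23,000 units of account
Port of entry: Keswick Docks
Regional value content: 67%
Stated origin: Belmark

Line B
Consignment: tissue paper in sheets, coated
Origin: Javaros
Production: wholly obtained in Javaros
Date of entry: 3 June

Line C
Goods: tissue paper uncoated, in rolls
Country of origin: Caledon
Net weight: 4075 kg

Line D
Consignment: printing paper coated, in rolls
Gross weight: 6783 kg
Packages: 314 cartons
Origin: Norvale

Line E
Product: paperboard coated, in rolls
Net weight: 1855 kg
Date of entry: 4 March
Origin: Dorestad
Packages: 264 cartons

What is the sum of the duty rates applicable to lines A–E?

Line A: paperboard → 17.01; coated → 17.01.02; in sheets → 17.01.02.01. Scheduled 32%. quota on 17.01.02.01 open → in-quota 18%; Belmark agreement on 17.01: RVC ≥ 50% → 6% available; preferential 6%. → 6%.
Line B: tissue paper → 17.03; coated → 17.03.02; in sheets → 17.03.02.02. Scheduled 8%. Javaros agreement on 17.02.01.02: 17.03.02.02 not covered. → 8%.
Line C: tissue paper → 17.03; uncoated → 17.03.01; in rolls → 17.03.01.02. Scheduled 29%. No special measure applies. → 29%.
Line D: printing paper → 17.02; coated → 17.02.02; in rolls → 17.02.02.01. Scheduled 9%. No special measure applies. → 9%.
Line E: paperboard → 17.01; coated → 17.01.02; in rolls → 17.01.02.02. Scheduled 20%. No special measure applies. → 20%.
Sum: 6% + 8% + 29% + 9% + 20% = 72%.

72%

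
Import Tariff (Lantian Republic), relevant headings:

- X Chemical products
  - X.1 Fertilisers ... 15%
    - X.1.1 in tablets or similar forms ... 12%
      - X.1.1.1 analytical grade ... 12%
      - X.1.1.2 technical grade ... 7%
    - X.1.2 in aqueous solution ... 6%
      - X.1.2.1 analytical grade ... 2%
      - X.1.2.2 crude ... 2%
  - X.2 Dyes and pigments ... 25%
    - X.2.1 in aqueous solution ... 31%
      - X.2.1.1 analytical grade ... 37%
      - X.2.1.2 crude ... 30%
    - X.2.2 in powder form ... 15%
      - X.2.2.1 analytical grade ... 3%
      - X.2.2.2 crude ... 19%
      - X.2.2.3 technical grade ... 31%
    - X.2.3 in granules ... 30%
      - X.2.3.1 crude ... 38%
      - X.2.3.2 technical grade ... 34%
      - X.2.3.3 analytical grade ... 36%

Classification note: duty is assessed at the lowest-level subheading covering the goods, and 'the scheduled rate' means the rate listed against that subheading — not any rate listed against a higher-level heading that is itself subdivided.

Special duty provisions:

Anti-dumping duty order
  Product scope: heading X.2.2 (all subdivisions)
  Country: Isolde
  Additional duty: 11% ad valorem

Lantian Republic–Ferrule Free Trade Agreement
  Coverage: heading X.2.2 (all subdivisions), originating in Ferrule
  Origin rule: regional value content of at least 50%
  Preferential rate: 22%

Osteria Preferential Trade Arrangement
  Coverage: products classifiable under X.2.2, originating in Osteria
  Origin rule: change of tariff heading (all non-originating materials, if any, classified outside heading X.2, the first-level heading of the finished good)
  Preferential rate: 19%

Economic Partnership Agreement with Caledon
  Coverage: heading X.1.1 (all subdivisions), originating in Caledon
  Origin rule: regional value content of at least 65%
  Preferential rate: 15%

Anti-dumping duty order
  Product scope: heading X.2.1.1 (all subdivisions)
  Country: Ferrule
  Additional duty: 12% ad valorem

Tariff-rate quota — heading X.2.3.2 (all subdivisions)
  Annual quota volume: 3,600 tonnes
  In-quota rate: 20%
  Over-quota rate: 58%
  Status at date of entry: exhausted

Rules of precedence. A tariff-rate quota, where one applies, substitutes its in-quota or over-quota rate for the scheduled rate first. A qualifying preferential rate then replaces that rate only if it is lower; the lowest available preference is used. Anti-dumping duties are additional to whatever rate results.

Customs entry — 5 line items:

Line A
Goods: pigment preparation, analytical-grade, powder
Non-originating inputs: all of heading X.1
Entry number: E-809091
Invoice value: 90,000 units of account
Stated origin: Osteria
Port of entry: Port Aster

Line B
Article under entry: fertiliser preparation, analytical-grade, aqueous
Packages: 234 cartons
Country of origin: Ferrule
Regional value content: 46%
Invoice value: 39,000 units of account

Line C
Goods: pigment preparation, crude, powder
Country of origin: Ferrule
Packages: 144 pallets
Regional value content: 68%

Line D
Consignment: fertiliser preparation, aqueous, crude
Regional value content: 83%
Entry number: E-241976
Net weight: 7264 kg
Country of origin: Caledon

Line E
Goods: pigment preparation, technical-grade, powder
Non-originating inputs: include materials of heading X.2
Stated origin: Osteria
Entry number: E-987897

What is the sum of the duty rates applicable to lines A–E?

57%

Line A: pigment → X.2; powder → X.2.2; analytical-grade → X.2.2.1. Scheduled 3%. Osteria agreement on X.2.2: CTH met → 19% available; preference 19% not lower than 3% → no reduction. → 3%.
Line B: fertiliser → X.1; aqueous → X.1.2; analytical-grade → X.1.2.1. Scheduled 2%. Ferrule agreement on X.2.2: X.1.2.1 not covered. → 2%.
Line C: pigment → X.2; powder → X.2.2; crude → X.2.2.2. Scheduled 19%. Ferrule agreement on X.2.2: RVC ≥ 50% → 22% available; preference 22% not lower than 19% → no reduction. → 19%.
Line D: fertiliser → X.1; aqueous → X.1.2; crude → X.1.2.2. Scheduled 2%. Caledon agreement on X.1.1: X.1.2.2 not covered. → 2%.
Line E: pigment → X.2; powder → X.2.2; technical-grade → X.2.2.3. Scheduled 31%. Osteria agreement on X.2.2: CTH not met. → 31%.
Sum: 3% + 2% + 19% + 2% + 31% = 57%.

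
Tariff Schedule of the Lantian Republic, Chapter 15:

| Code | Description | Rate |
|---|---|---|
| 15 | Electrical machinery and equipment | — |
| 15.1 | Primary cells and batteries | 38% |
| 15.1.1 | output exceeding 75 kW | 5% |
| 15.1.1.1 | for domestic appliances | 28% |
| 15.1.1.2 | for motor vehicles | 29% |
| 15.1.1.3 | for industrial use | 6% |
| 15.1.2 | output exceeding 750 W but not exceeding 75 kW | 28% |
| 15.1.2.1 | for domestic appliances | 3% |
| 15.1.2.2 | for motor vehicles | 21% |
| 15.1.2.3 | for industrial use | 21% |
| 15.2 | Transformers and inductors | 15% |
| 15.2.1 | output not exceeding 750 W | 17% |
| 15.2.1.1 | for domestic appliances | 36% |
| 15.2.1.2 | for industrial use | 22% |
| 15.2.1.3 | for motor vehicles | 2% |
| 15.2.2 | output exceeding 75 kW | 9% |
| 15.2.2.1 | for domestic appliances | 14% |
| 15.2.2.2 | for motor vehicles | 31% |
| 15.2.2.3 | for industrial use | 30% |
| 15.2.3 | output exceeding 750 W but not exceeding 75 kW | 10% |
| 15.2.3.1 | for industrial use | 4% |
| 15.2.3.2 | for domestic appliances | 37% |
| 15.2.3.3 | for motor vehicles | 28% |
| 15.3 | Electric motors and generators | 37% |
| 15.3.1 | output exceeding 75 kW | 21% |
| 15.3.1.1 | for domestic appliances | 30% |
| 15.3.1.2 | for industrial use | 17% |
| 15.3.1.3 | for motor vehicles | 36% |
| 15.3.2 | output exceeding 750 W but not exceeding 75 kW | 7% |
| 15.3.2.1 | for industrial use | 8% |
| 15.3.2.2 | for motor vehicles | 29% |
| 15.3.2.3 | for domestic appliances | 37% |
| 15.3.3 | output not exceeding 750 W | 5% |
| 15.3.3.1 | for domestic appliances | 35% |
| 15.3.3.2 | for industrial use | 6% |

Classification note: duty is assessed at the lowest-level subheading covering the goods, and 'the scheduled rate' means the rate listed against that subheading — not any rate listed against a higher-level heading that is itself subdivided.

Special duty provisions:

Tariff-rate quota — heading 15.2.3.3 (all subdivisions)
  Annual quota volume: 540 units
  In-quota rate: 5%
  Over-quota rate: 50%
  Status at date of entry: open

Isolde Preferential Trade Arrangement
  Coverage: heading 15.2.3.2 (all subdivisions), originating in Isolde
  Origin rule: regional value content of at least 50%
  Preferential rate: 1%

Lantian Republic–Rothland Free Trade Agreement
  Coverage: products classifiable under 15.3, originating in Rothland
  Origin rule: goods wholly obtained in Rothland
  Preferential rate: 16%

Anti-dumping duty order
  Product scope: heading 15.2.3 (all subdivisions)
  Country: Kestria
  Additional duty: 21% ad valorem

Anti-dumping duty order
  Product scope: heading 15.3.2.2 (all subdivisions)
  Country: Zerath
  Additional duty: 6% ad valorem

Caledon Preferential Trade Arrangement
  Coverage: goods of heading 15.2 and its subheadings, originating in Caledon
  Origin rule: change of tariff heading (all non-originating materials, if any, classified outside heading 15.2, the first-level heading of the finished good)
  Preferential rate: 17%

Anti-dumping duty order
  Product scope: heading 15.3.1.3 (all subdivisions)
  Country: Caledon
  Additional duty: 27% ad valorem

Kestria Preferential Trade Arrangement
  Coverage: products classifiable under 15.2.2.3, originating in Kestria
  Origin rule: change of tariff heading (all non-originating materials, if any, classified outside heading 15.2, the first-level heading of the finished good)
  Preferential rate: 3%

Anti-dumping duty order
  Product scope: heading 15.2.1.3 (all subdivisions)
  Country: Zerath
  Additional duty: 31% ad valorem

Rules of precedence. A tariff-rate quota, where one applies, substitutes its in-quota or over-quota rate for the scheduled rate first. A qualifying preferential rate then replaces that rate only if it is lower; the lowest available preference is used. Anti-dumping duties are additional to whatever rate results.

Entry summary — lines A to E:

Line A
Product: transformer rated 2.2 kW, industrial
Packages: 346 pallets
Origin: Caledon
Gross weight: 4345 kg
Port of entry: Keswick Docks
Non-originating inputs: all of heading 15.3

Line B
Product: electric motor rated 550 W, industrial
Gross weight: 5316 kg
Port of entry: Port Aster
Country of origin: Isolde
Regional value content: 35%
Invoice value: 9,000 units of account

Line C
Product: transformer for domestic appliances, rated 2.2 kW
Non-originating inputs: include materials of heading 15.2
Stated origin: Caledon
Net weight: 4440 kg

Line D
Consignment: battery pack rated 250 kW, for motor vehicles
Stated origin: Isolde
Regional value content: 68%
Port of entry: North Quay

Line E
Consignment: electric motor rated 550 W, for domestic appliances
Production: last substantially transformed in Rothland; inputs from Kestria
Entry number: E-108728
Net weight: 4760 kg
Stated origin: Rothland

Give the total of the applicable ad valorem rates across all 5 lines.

Line A: transformer → 15.2; rated 2.2 kW → 15.2.3; industrial → 15.2.3.1. Scheduled 4%. Caledon agreement on 15.2: CTH met → 17% available; preference 17% not lower than 4% → no reduction. → 4%.
Line B: electric motor → 15.3; rated 550 W → 15.3.3; industrial → 15.3.3.2. Scheduled 6%. Isolde agreement on 15.2.3.2: 15.3.3.2 not covered. → 6%.
Line C: transformer → 15.2; rated 2.2 kW → 15.2.3; for domestic appliances → 15.2.3.2. Scheduled 37%. Caledon agreement on 15.2: CTH not met. → 37%.
Line D: battery pack → 15.1; rated 250 kW → 15.1.1; for motor vehicles → 15.1.1.2. Scheduled 29%. Isolde agreement on 15.2.3.2: 15.1.1.2 not covered. → 29%.
Line E: electric motor → 15.3; rated 550 W → 15.3.3; for domestic appliances → 15.3.3.1. Scheduled 35%. Rothland agreement on 15.3: not wholly obtained. → 35%.
Sum: 4% + 6% + 37% + 29% + 35% = 111%.

111%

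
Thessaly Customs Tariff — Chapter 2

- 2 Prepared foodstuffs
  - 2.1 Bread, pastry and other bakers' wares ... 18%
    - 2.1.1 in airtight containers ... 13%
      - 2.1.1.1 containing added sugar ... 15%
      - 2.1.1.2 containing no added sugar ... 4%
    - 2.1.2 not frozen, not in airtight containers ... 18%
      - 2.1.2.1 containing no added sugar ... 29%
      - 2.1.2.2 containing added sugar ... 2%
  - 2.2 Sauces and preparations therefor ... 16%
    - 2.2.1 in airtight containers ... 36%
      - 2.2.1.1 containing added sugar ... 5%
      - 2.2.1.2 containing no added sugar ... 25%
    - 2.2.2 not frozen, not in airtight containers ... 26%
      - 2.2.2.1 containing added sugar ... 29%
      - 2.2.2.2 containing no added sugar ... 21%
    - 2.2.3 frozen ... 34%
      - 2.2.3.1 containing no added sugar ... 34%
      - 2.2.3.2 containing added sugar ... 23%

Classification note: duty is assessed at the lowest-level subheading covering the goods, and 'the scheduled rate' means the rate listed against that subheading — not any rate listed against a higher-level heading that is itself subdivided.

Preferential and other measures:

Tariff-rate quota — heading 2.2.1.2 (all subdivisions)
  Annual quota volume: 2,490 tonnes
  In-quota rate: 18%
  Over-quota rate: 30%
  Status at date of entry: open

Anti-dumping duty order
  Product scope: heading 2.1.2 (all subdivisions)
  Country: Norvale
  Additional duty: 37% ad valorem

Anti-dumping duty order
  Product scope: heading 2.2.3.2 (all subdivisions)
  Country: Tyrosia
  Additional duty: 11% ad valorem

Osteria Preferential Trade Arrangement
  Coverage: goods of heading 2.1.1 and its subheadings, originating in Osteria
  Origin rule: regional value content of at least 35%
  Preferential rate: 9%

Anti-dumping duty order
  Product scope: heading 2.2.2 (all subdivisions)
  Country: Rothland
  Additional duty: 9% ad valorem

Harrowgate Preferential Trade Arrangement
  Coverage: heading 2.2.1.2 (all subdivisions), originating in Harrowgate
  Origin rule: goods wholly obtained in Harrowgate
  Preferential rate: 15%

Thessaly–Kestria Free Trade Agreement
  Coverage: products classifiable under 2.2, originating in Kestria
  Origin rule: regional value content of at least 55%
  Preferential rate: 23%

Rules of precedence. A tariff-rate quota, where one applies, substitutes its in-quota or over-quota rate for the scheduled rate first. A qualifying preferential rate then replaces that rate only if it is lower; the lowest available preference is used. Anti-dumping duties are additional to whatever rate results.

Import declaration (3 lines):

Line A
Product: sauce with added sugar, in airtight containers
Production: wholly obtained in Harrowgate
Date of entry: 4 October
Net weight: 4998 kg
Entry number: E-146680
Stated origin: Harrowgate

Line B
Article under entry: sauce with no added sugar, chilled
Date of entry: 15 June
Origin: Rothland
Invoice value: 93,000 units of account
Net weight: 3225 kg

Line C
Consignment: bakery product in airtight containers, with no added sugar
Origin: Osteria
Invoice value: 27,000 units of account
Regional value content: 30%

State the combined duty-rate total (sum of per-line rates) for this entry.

Line A: sauce → 2.2; in airtight containers → 2.2.1; with added sugar → 2.2.1.1. Scheduled 5%. Harrowgate agreement on 2.2.1.2: 2.2.1.1 not covered. → 5%.
Line B: sauce → 2.2; chilled → 2.2.2; with no added sugar → 2.2.2.2. Scheduled 21%. anti-dumping (Rothland, 2.2.2): +9%; total 21% + 9% = 30%. → 30%.
Line C: bakery product → 2.1; in airtight containers → 2.1.1; with no added sugar → 2.1.1.2. Scheduled 4%. Osteria agreement on 2.1.1: RVC < 35%. → 4%.
Sum: 5% + 30% + 4% = 39%.

39%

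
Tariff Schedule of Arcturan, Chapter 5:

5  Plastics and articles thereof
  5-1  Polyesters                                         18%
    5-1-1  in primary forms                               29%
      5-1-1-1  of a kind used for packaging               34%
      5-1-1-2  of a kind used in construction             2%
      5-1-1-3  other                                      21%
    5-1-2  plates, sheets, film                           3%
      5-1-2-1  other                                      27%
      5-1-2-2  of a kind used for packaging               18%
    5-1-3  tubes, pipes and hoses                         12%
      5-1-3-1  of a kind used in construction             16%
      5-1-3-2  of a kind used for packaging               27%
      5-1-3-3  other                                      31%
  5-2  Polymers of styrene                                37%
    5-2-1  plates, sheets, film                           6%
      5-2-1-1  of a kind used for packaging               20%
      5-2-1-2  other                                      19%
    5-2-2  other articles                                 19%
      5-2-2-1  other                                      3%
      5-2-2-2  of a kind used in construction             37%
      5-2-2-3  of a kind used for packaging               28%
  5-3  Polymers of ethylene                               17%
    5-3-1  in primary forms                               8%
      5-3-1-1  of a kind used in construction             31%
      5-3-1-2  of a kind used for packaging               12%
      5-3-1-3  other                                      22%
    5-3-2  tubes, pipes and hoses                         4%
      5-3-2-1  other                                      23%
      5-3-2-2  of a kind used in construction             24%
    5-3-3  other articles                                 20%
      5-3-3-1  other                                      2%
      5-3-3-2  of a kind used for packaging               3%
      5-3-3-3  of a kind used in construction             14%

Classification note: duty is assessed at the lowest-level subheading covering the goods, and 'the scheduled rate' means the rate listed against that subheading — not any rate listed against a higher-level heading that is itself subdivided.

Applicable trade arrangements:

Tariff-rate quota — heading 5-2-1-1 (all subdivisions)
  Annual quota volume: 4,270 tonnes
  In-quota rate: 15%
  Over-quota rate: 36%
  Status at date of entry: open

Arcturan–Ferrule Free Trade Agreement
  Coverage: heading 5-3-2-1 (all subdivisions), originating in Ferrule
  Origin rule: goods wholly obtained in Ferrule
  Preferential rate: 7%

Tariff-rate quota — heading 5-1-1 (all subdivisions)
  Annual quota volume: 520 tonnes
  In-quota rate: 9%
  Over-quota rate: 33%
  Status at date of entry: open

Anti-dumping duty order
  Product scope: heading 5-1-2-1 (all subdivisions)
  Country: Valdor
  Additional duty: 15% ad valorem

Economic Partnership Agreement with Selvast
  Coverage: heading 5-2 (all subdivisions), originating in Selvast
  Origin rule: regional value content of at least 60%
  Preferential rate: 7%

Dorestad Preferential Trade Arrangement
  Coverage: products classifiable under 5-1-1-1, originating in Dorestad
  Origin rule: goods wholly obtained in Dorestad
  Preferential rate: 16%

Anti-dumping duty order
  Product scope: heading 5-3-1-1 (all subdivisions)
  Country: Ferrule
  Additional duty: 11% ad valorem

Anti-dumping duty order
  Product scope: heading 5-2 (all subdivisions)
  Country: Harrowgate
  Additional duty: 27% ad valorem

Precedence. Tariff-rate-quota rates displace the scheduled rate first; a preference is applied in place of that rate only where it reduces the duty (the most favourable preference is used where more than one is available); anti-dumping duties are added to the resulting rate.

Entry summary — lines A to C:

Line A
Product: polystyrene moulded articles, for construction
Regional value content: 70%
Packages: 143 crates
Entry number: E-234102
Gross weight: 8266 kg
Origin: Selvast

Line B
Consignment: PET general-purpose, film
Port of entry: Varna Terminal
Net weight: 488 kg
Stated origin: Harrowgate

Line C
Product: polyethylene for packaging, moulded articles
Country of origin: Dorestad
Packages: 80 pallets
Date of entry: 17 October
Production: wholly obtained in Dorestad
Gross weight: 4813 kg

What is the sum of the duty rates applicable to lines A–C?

37%

Line A: polystyrene → 5-2; moulded articles → 5-2-2; for construction → 5-2-2-2. Scheduled 37%. Selvast agreement on 5-2: RVC ≥ 60% → 7% available; preferential 7%. → 7%.
Line B: PET → 5-1; film → 5-1-2; general-purpose → 5-1-2-1. Scheduled 27%. No special measure applies. → 27%.
Line C: polyethylene → 5-3; moulded articles → 5-3-3; for packaging → 5-3-3-2. Scheduled 3%. Dorestad agreement on 5-1-1-1: 5-3-3-2 not covered. → 3%.
Sum: 7% + 27% + 3% = 37%.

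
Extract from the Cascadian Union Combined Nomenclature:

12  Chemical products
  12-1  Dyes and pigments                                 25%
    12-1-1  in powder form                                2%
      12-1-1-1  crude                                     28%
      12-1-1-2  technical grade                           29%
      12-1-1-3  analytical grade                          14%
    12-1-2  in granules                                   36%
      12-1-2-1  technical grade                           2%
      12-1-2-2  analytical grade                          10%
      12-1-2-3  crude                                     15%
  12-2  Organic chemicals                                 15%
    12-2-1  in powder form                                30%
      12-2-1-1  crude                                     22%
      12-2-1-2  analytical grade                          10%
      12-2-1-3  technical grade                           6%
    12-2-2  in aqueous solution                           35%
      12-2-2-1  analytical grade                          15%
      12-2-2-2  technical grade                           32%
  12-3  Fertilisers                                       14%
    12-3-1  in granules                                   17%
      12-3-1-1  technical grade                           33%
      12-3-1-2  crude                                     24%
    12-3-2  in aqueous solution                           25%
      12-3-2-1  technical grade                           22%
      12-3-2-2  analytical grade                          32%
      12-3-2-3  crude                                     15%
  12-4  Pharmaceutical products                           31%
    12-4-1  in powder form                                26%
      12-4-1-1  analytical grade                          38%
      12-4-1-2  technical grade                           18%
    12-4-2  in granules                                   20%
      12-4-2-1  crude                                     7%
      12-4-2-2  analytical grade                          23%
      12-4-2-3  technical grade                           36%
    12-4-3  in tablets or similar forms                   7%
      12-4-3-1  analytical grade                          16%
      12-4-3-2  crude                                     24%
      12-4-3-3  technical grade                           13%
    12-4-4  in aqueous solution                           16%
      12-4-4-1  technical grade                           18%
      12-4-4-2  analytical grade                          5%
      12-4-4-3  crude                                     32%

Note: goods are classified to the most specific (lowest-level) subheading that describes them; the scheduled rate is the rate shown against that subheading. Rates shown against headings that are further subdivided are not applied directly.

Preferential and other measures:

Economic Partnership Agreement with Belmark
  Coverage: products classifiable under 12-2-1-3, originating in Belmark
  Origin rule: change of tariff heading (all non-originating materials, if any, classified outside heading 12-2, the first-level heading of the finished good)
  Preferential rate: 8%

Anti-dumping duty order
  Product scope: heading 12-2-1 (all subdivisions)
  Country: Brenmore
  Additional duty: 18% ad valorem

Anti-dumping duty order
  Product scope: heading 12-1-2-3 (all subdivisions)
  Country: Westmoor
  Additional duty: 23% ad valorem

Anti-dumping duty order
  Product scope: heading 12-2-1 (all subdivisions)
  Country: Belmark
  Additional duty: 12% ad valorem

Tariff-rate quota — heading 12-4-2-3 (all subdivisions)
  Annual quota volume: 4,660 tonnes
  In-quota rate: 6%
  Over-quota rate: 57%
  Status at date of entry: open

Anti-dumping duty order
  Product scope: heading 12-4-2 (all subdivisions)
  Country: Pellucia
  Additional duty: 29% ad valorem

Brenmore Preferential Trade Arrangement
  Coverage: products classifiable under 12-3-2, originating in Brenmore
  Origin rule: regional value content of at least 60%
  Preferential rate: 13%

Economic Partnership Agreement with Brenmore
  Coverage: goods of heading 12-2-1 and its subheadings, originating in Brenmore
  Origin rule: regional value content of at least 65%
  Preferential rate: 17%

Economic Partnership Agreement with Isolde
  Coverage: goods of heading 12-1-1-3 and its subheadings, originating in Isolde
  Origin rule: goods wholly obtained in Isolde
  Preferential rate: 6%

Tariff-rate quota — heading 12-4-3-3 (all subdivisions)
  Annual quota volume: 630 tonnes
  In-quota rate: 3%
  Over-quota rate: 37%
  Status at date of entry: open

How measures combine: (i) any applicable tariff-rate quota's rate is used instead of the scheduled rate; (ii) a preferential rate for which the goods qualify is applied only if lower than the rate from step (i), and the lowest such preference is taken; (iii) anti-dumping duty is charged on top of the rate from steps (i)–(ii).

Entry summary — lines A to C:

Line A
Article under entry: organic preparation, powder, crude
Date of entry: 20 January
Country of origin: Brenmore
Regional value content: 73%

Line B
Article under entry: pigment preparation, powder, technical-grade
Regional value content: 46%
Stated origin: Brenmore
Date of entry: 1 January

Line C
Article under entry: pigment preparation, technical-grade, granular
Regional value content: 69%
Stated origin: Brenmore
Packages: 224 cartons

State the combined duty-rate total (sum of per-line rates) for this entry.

Line A: organic → 12-2; powder → 12-2-1; crude → 12-2-1-1. Scheduled 22%. Brenmore agreement on 12-3-2: 12-2-1-1 not covered; Brenmore agreement on 12-2-1: RVC ≥ 65% → 17% available; preferential 17%; anti-dumping (Brenmore, 12-2-1): +18%; total 17% + 18% = 35%. → 35%.
Line B: pigment → 12-1; powder → 12-1-1; technical-grade → 12-1-1-2. Scheduled 29%. Brenmore agreement on 12-3-2: 12-1-1-2 not covered; Brenmore agreement on 12-2-1: 12-1-1-2 not covered. → 29%.
Line C: pigment → 12-1; granular → 12-1-2; technical-grade → 12-1-2-1. Scheduled 2%. Brenmore agreement on 12-3-2: 12-1-2-1 not covered; Brenmore agreement on 12-2-1: 12-1-2-1 not covered. → 2%.
Sum: 35% + 29% + 2% = 66%.

66%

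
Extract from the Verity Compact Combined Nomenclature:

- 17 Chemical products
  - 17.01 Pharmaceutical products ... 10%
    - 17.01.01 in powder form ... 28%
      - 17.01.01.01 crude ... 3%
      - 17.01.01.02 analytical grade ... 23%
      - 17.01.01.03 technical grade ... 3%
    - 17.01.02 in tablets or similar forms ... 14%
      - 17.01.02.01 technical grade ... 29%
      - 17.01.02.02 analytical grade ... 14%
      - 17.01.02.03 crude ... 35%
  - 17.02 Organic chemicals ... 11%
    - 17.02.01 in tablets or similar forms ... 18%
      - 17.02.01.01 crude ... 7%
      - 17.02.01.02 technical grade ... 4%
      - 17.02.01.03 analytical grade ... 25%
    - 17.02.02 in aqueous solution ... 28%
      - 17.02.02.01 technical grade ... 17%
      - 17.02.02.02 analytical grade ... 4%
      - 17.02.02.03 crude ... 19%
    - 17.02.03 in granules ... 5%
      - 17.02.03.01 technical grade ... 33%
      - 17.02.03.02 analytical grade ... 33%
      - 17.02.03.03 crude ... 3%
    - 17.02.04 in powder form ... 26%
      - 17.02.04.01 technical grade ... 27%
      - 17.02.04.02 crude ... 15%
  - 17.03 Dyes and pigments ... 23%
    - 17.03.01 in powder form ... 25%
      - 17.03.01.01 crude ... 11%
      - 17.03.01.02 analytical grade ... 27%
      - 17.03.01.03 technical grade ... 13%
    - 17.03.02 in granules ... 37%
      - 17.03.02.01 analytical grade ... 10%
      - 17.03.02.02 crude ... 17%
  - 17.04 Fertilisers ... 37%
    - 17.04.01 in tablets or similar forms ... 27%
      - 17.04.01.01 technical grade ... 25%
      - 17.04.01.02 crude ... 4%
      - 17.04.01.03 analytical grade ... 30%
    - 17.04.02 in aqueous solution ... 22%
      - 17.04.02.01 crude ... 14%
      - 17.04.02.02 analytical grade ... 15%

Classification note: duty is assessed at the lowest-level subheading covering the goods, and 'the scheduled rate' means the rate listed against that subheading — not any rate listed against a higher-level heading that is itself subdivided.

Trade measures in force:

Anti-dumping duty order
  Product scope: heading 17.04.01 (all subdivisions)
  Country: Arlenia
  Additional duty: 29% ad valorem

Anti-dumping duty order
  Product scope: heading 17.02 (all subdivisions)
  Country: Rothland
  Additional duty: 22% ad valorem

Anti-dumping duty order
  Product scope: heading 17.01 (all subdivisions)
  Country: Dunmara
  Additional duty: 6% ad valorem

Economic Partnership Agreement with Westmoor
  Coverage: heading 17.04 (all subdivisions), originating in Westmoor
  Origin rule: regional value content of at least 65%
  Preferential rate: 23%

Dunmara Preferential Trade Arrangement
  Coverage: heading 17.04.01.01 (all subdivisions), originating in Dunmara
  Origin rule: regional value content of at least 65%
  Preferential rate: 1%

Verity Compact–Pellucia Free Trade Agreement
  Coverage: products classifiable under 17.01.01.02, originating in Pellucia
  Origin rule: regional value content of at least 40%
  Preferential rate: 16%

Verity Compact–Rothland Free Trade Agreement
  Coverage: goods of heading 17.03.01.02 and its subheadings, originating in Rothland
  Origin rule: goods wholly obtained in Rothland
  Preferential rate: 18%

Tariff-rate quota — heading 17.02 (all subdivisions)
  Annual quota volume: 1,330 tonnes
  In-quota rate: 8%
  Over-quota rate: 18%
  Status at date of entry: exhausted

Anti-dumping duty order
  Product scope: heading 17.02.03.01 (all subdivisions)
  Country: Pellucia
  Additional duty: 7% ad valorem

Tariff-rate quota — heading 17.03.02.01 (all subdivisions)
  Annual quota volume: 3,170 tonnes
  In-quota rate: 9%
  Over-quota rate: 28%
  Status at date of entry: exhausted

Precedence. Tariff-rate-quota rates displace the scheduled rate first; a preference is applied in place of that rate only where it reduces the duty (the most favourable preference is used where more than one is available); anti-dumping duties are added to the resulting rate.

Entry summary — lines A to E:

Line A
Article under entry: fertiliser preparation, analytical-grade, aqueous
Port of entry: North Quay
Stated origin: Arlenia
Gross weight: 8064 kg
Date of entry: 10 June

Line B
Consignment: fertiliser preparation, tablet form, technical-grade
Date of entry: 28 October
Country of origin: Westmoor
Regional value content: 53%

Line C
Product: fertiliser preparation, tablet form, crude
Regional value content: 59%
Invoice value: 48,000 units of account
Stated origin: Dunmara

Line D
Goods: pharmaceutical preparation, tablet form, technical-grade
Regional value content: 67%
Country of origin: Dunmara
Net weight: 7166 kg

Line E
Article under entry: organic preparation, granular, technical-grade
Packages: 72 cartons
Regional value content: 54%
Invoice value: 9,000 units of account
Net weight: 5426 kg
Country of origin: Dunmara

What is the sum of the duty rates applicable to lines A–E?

Line A: fertiliser → 17.04; aqueous → 17.04.02; analytical-grade → 17.04.02.02. Scheduled 15%. No special measure applies. → 15%.
Line B: fertiliser → 17.04; tablet form → 17.04.01; technical-grade → 17.04.01.01. Scheduled 25%. Westmoor agreement on 17.04: RVC < 65%. → 25%.
Line C: fertiliser → 17.04; tablet form → 17.04.01; crude → 17.04.01.02. Scheduled 4%. Dunmara agreement on 17.04.01.01: 17.04.01.02 not covered. → 4%.
Line D: pharmaceutical → 17.01; tablet form → 17.01.02; technical-grade → 17.01.02.01. Scheduled 29%. Dunmara agreement on 17.04.01.01: 17.01.02.01 not covered; anti-dumping (Dunmara, 17.01): +6%; total 29% + 6% = 35%. → 35%.
Line E: organic → 17.02; granular → 17.02.03; technical-grade → 17.02.03.01. Scheduled 33%. quota on 17.02 exhausted → over-quota 18%; Dunmara agreement on 17.04.01.01: 17.02.03.01 not covered. → 18%.
Sum: 15% + 25% + 4% + 35% + 18% = 97%.

97%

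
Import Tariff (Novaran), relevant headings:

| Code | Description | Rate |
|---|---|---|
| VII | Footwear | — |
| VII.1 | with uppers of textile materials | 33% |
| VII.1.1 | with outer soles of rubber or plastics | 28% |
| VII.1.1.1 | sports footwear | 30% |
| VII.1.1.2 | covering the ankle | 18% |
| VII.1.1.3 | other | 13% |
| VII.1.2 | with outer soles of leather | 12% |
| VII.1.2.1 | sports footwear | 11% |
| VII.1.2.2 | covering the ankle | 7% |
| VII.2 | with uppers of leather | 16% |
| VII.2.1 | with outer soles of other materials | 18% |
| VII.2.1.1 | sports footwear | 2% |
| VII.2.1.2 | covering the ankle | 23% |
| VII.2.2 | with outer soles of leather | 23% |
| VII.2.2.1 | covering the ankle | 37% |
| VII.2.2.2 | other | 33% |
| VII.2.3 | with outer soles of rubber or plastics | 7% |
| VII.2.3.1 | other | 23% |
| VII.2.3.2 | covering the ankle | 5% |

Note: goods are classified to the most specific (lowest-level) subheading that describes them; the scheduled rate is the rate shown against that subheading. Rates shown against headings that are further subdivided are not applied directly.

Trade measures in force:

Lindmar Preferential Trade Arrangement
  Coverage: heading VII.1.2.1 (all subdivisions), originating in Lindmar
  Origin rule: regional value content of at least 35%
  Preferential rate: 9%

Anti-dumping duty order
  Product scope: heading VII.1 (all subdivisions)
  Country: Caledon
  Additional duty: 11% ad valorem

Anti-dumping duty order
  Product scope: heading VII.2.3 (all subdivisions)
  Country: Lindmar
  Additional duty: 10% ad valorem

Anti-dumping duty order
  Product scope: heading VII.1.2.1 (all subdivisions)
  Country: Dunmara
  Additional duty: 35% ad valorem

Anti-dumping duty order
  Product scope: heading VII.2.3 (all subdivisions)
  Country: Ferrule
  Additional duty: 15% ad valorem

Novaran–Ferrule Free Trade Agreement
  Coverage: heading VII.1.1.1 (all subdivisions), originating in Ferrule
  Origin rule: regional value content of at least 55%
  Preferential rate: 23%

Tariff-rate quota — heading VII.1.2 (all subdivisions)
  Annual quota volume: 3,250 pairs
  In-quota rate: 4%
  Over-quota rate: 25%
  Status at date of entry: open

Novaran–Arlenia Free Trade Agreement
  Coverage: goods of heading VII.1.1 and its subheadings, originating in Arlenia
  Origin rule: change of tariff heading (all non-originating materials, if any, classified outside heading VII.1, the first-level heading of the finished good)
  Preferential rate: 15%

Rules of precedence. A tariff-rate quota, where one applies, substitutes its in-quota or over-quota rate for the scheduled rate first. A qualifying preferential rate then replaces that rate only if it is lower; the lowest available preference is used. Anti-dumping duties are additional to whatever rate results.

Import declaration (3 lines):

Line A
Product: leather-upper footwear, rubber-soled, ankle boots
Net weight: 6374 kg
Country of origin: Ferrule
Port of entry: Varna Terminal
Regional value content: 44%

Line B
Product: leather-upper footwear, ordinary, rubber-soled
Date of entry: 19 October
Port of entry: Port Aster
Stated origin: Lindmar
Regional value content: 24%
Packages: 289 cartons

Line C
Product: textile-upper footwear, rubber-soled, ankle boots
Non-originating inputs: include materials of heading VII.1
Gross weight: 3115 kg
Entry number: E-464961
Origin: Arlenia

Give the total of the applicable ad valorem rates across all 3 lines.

Line A: leather-upper → VII.2; rubber-soled → VII.2.3; ankle boots → VII.2.3.2. Scheduled 5%. Ferrule agreement on VII.1.1.1: VII.2.3.2 not covered; anti-dumping (Ferrule, VII.2.3): +15%; total 5% + 15% = 20%. → 20%.
Line B: leather-upper → VII.2; rubber-soled → VII.2.3; ordinary → VII.2.3.1. Scheduled 23%. Lindmar agreement on VII.1.2.1: VII.2.3.1 not covered; anti-dumping (Lindmar, VII.2.3): +10%; total 23% + 10% = 33%. → 33%.
Line C: textile-upper → VII.1; rubber-soled → VII.1.1; ankle boots → VII.1.1.2. Scheduled 18%. Arlenia agreement on VII.1.1: CTH not met. → 18%.
Sum: 20% + 33% + 18% = 71%.

71%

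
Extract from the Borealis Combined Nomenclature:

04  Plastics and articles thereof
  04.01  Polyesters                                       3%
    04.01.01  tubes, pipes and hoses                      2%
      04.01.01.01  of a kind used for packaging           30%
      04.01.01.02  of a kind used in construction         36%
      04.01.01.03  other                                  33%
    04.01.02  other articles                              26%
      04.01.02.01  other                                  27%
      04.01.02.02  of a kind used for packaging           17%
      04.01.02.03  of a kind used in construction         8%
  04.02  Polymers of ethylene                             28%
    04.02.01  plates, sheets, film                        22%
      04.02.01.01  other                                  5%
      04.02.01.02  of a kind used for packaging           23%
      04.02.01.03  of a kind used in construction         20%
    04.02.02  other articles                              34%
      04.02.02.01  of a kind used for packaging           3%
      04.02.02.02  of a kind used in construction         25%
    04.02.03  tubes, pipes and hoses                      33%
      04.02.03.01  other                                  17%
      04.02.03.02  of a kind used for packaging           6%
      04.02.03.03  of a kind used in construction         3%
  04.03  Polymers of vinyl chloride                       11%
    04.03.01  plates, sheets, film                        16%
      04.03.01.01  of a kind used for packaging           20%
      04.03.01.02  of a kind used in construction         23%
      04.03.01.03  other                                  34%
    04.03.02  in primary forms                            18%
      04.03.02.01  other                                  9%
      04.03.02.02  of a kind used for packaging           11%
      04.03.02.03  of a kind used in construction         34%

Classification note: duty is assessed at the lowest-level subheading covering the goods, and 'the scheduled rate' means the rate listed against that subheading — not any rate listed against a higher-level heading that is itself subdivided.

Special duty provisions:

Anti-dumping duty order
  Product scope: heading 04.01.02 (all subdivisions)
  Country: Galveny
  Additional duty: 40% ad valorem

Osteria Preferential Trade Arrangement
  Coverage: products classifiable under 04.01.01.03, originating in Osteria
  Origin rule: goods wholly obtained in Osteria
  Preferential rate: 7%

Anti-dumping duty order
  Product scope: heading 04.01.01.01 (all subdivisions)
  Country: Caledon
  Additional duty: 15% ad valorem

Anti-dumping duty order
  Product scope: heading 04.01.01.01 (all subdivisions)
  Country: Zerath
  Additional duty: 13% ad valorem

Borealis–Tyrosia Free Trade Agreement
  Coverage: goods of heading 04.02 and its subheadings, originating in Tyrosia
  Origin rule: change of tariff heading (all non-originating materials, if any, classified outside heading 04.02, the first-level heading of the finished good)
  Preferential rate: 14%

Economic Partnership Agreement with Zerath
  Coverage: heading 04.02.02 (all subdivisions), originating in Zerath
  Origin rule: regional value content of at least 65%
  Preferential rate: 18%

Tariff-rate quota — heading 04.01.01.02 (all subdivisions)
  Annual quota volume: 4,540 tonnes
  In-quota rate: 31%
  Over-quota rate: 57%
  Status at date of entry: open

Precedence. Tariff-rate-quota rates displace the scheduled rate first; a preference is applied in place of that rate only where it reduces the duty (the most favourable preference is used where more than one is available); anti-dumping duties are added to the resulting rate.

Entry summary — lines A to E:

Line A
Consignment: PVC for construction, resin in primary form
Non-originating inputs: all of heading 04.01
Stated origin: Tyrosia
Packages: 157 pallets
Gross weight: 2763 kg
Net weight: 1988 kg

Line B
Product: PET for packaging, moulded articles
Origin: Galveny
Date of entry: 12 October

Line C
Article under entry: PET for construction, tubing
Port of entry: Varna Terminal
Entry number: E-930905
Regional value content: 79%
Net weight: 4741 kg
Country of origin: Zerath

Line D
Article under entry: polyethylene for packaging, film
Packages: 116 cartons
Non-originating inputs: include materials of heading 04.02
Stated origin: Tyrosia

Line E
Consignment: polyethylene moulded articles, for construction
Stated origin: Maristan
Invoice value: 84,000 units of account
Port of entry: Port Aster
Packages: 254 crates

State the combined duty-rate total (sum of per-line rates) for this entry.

Line A: PVC → 04.03; resin in primary form → 04.03.02; for construction → 04.03.02.03. Scheduled 34%. Tyrosia agreement on 04.02: 04.03.02.03 not covered. → 34%.
Line B: PET → 04.01; moulded articles → 04.01.02; for packaging → 04.01.02.02. Scheduled 17%. anti-dumping (Galveny, 04.01.02): +40%; total 17% + 40% = 57%. → 57%.
Line C: PET → 04.01; tubing → 04.01.01; for construction → 04.01.01.02. Scheduled 36%. quota on 04.01.01.02 open → in-quota 31%; Zerath agreement on 04.02.02: 04.01.01.02 not covered. → 31%.
Line D: polyethylene → 04.02; film → 04.02.01; for packaging → 04.02.01.02. Scheduled 23%. Tyrosia agreement on 04.02: CTH not met. → 23%.
Line E: polyethylene → 04.02; moulded articles → 04.02.02; for construction → 04.02.02.02. Scheduled 25%. No special measure applies. → 25%.
Sum: 34% + 57% + 31% + 23% + 25% = 170%.

170%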